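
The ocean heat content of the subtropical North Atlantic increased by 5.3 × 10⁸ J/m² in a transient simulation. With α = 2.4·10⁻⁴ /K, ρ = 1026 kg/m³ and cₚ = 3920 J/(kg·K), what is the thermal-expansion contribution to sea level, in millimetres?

Δh = αQ/(ρcₚ) = 2.4×10⁻⁴ × 5.3×10⁸ / (1026 × 3920) ≈ 0.031627 m

about 31.6 mm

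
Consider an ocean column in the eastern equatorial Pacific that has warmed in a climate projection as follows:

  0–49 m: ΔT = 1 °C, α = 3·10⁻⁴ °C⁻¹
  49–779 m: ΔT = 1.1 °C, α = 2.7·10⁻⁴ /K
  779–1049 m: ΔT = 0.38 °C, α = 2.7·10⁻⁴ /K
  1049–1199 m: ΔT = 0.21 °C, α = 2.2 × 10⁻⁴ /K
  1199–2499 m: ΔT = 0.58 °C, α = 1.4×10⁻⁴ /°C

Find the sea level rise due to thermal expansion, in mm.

Δh = 372 mm

0–49 m: 1 × 3×10⁻⁴ × 49 = 0.01470 m
Layer 2: 2.7×10⁻⁴ × 1.1 × 730 = 0.21681 m
779–1049 m: 270 × 2.7×10⁻⁴ × 0.38 = 0.027702 m
Layer 4: 150 × 0.21 × 2.2×10⁻⁴ = 0.00693 m
0.58 × 1.4×10⁻⁴ × 1300 = 0.10556 m
Δh = 0.01470 + 0.21681 + 0.027702 + 0.00693 + 0.10556 = 0.371702 m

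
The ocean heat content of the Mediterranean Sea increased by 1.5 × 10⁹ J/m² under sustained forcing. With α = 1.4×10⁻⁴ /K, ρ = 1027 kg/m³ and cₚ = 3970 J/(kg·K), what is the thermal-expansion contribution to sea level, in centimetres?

about 5.15 cm

Δh = αQ/(ρcₚ) = 1.4×10⁻⁴ × 1.5×10⁹ / (1027 × 3970) ≈ 0.051506 m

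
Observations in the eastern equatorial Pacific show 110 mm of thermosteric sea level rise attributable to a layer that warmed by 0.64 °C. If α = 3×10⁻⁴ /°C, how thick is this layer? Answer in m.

H = Δh/(αΔT) = 0.11 / (3×10⁻⁴ × 0.64) ≈ 572.9 m

H ≈ 573 m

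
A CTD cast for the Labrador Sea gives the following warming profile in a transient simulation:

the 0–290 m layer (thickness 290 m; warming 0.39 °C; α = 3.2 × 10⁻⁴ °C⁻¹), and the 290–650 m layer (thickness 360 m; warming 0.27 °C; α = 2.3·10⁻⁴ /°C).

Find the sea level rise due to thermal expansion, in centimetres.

Δh ≈ 5.9 cm

0–290 m: 3.2×10⁻⁴ × 290 × 0.39 = 0.036192 m
2.3×10⁻⁴ × 0.27 × 360 = 0.022356 m
Δh = 0.036192 + 0.022356 = 0.058548 m ≈ 5.9 cm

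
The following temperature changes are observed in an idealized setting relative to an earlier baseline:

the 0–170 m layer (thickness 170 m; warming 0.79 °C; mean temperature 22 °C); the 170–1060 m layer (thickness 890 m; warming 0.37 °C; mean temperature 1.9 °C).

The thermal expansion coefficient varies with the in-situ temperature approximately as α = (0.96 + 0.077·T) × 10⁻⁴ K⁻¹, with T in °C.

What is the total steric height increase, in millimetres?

Δh = 72 mm

Layer 1: α = (0.96 + 0.077×22)×10⁻⁴ = 2.654×10⁻⁴ K⁻¹
Layer 2: α = (0.96 + 0.077×1.9)×10⁻⁴ = 1.1063×10⁻⁴ K⁻¹
170 × 2.654×10⁻⁴ × 0.79 = 0.03564322 m
890 × 1.1063×10⁻⁴ × 0.37 = 0.036430459 m
Δh = 0.03564322 + 0.036430459 = 0.072073679 m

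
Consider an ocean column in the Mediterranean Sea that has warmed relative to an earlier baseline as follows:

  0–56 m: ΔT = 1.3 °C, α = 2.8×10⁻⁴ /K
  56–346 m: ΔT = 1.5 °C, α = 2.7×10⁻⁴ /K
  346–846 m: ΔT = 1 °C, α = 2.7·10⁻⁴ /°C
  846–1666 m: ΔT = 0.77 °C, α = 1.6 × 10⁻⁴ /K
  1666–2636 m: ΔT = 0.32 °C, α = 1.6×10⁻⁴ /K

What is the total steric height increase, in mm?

Δh ≈ 424 mm

1.3 × 56 × 2.8×10⁻⁴ = 0.020384 m
56–346 m: 1.5 × 2.7×10⁻⁴ × 290 = 0.11745 m
500 × 1 × 2.7×10⁻⁴ = 0.13500 m
846–1666 m: 1.6×10⁻⁴ × 820 × 0.77 = 0.101024 m
0.32 × 970 × 1.6×10⁻⁴ = 0.049664 m
Δh = 0.020384 + 0.11745 + 0.13500 + 0.101024 + 0.049664 = 0.423522 m ≈ 424 mm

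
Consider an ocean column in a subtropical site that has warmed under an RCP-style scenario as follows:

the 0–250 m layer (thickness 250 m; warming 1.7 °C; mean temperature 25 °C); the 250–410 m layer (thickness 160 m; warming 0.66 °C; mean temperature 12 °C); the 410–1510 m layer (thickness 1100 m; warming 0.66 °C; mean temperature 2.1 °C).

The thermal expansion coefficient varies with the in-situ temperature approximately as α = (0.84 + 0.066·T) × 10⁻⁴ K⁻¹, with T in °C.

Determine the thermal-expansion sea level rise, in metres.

Layer 1: α = (0.84 + 0.066×25)×10⁻⁴ = 2.49×10⁻⁴ K⁻¹
Layer 2: α = (0.84 + 0.066×12)×10⁻⁴ = 1.632×10⁻⁴ K⁻¹
Layer 3: α = (0.84 + 0.066×2.1)×10⁻⁴ = 0.9786×10⁻⁴ K⁻¹
1.7 × 2.49×10⁻⁴ × 250 = 0.105825 m
250–410 m: 1.632×10⁻⁴ × 160 × 0.66 = 0.01723392 m
0.9786×10⁻⁴ × 0.66 × 1100 = 0.07104636 m
Δh = 0.105825 + 0.01723392 + 0.07104636 = 0.19410528 m

0.194 m of thermosteric rise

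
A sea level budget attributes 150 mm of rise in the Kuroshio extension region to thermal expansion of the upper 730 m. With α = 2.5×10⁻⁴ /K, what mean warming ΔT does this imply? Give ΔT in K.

about 0.822 K

ΔT = Δh/(αH) = 0.15 / (2.5×10⁻⁴ × 730) ≈ 0.8219 K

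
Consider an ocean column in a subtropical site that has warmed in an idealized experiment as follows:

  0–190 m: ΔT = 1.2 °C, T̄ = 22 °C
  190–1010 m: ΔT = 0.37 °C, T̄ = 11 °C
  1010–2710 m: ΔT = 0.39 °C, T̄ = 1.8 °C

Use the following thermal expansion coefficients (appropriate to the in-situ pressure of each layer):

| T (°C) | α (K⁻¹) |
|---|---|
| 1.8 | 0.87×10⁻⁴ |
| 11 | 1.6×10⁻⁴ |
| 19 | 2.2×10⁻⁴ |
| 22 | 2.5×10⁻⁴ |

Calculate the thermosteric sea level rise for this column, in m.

Layer 1 at 22 °C → α = 2.5×10⁻⁴ K⁻¹
Layer 2 at 11 °C → α = 1.6×10⁻⁴ K⁻¹
Layer 3 at 1.8 °C → α = 0.87×10⁻⁴ K⁻¹
2.5×10⁻⁴ × 1.2 × 190 = 0.05700 m
820 × 0.37 × 1.6×10⁻⁴ = 0.048544 m
Layer 3: 0.87×10⁻⁴ × 1700 × 0.39 = 0.057681 m
Δh = 0.05700 + 0.048544 + 0.057681 = 0.163225 m

about 0.163 m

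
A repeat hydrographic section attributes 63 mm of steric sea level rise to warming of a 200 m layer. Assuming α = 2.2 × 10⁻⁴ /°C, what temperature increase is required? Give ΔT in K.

1.43 K

ΔT = Δh/(αH) = 0.063 / (2.2×10⁻⁴ × 200) ≈ 1.432 K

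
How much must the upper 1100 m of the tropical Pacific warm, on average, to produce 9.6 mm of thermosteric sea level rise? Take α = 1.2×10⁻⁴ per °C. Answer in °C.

ΔT = Δh/(αH) = 0.0096 / (1.2×10⁻⁴ × 1100) ≈ 0.07273 °C

ΔT ≈ 0.0727 °C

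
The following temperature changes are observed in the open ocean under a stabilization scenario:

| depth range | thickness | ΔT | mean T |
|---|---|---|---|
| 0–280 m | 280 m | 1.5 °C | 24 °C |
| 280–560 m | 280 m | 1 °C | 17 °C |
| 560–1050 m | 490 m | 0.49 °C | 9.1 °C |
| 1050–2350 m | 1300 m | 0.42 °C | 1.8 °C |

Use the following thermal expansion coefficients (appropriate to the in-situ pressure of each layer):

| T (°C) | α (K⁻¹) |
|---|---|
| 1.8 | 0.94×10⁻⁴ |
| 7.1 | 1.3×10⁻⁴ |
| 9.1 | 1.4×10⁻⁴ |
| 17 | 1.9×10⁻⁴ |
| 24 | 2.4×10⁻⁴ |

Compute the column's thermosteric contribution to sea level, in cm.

Layer 1 at 24 °C → α = 2.4×10⁻⁴ K⁻¹
Layer 2 at 17 °C → α = 1.9×10⁻⁴ K⁻¹
Layer 3 at 9.1 °C → α = 1.4×10⁻⁴ K⁻¹
Layer 4 at 1.8 °C → α = 0.94×10⁻⁴ K⁻¹
0–280 m: 2.4×10⁻⁴ × 280 × 1.5 = 0.10080 m
1.9×10⁻⁴ × 1 × 280 = 0.05320 m
1.4×10⁻⁴ × 0.49 × 490 = 0.033614 m
1300 × 0.94×10⁻⁴ × 0.42 = 0.051324 m
Δh = 0.10080 + 0.05320 + 0.033614 + 0.051324 = 0.238938 m ≈ 23.9 cm

23.9 cm of thermosteric rise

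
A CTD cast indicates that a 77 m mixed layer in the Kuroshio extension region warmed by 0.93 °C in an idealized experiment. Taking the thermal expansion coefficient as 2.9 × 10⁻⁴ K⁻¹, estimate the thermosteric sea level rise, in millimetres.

21 mm of thermosteric rise

Δh = αΔT·H = 2.9×10⁻⁴ × 0.93 × 77 = 0.0207669 m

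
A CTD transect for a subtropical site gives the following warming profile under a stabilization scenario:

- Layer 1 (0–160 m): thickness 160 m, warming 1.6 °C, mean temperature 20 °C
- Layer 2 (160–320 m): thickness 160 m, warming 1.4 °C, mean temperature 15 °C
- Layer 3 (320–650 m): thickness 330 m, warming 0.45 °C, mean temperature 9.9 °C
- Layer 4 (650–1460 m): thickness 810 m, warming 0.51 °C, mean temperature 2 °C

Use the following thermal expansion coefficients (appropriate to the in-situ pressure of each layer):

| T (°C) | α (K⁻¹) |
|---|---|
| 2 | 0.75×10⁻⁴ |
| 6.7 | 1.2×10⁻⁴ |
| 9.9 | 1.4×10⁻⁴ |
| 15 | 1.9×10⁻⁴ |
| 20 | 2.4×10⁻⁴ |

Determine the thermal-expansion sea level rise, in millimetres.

160 mm of thermosteric rise

Layer 1 at 20 °C → α = 2.4×10⁻⁴ K⁻¹
Layer 2 at 15 °C → α = 1.9×10⁻⁴ K⁻¹
Layer 3 at 9.9 °C → α = 1.4×10⁻⁴ K⁻¹
Layer 4 at 2 °C → α = 0.75×10⁻⁴ K⁻¹
1.6 × 2.4×10⁻⁴ × 160 = 0.06144 m
160–320 m: 160 × 1.9×10⁻⁴ × 1.4 = 0.04256 m
Layer 3: 330 × 1.4×10⁻⁴ × 0.45 = 0.02079 m
0.75×10⁻⁴ × 0.51 × 810 = 0.0309825 m
Δh = 0.06144 + 0.04256 + 0.02079 + 0.0309825 = 0.1557725 m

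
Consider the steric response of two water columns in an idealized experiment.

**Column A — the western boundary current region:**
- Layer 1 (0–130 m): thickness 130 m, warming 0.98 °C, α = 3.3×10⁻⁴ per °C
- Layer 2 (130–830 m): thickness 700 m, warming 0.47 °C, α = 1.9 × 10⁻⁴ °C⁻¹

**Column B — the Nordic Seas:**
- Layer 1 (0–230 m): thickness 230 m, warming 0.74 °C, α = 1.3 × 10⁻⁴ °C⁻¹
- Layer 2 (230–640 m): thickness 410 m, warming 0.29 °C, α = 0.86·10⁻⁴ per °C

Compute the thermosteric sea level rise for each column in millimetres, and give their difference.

A Layer 1: 130 × 3.3×10⁻⁴ × 0.98 = 0.042042 m
A 1.9×10⁻⁴ × 700 × 0.47 = 0.06251 m
A total: 0.104552 m
B 0–230 m: 0.74 × 230 × 1.3×10⁻⁴ = 0.022126 m
B 0.29 × 410 × 0.86×10⁻⁴ = 0.0102254 m
B total: 0.0323514 m
Difference: 0.104552 − 0.0323514 = 0.0722006 m

A: 100 mm; B: 32 mm; difference 72 mm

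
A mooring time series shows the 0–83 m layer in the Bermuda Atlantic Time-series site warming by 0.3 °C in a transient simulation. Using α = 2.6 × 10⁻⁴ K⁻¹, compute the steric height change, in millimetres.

6.47 mm of thermosteric rise

Δh = αΔT·H = 2.6×10⁻⁴ × 0.3 × 83 = 0.006474 m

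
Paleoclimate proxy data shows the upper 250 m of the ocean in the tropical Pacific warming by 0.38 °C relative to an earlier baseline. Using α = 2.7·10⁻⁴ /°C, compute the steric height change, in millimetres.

Δh = αΔT·H = 2.7×10⁻⁴ × 0.38 × 250 = 0.02565 m

25.7 mm of thermosteric rise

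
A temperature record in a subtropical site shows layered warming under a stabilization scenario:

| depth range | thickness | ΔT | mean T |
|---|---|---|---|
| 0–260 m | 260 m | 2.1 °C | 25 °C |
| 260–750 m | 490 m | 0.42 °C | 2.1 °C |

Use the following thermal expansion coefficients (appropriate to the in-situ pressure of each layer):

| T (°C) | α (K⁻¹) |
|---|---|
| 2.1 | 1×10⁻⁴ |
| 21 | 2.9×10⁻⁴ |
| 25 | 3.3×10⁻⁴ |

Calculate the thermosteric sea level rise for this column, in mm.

Layer 1 at 25 °C → α = 3.3×10⁻⁴ K⁻¹
Layer 2 at 2.1 °C → α = 1×10⁻⁴ K⁻¹
0–260 m: 260 × 3.3×10⁻⁴ × 2.1 = 0.18018 m
0.42 × 490 × 1×10⁻⁴ = 0.02058 m
Δh = 0.18018 + 0.02058 = 0.20076 m

201 mm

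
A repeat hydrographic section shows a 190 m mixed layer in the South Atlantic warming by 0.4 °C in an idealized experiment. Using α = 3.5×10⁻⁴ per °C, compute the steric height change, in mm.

Δh = αΔT·H = 3.5×10⁻⁴ × 0.4 × 190 = 0.02660 m

Δh = 26.6 mm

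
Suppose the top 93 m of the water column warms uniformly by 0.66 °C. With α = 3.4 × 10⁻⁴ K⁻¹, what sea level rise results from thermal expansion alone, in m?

Δh = 0.0209 m

Δh = αΔT·H = 3.4×10⁻⁴ × 0.66 × 93 = 0.0208692 m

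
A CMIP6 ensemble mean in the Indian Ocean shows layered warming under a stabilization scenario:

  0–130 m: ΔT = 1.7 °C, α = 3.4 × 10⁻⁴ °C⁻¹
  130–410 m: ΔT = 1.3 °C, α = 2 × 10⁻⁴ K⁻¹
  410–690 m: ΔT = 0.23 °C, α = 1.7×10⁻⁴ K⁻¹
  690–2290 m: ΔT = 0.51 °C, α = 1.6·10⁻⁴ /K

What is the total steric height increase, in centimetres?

130 × 1.7 × 3.4×10⁻⁴ = 0.07514 m
Layer 2: 280 × 1.3 × 2×10⁻⁴ = 0.07280 m
410–690 m: 280 × 0.23 × 1.7×10⁻⁴ = 0.010948 m
Layer 4: 1.6×10⁻⁴ × 1600 × 0.51 = 0.13056 m
Δh = 0.07514 + 0.07280 + 0.010948 + 0.13056 = 0.289448 m ≈ 28.9 cm

Δh = 28.9 cm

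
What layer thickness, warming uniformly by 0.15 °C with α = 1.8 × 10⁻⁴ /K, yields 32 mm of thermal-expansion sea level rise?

H = Δh/(αΔT) = 0.032 / (1.8×10⁻⁴ × 0.15) ≈ 1185 m

about 1190 m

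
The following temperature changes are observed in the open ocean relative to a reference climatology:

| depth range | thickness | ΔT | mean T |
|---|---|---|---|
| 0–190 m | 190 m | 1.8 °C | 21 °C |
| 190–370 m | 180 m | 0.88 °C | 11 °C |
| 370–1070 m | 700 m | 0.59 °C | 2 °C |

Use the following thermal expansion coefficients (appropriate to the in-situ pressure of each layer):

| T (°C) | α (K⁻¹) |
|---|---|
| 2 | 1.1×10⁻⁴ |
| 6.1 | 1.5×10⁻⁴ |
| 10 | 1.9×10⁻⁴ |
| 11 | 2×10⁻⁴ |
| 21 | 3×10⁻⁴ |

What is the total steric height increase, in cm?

18.0 cm

Layer 1 at 21 °C → α = 3×10⁻⁴ K⁻¹
Layer 2 at 11 °C → α = 2×10⁻⁴ K⁻¹
Layer 3 at 2 °C → α = 1.1×10⁻⁴ K⁻¹
Layer 1: 190 × 1.8 × 3×10⁻⁴ = 0.10260 m
Layer 2: 0.88 × 2×10⁻⁴ × 180 = 0.03168 m
700 × 0.59 × 1.1×10⁻⁴ = 0.04543 m
Δh = 0.10260 + 0.03168 + 0.04543 = 0.17971 m ≈ 18.0 cm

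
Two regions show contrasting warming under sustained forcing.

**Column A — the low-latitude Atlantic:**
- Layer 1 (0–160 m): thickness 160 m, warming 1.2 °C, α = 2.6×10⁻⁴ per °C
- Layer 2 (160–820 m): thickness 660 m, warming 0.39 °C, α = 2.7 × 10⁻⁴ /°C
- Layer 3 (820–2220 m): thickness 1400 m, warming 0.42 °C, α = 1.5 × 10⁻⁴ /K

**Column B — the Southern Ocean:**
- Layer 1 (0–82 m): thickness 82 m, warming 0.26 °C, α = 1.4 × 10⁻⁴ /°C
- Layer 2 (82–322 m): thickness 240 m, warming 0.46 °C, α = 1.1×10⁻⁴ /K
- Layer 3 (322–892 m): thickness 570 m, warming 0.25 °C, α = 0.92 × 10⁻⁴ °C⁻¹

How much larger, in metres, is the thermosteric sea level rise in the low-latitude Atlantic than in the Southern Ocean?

A 1.2 × 160 × 2.6×10⁻⁴ = 0.04992 m
A 0.39 × 660 × 2.7×10⁻⁴ = 0.069498 m
A 0.42 × 1.5×10⁻⁴ × 1400 = 0.08820 m
A total: 0.207618 m
B Layer 1: 1.4×10⁻⁴ × 0.26 × 82 = 0.0029848 m
B 1.1×10⁻⁴ × 0.46 × 240 = 0.012144 m
B Layer 3: 0.92×10⁻⁴ × 0.25 × 570 = 0.01311 m
B total: 0.0282388 m
Difference: 0.207618 − 0.0282388 = 0.1793792 m

Δh_A − Δh_B ≈ 0.18 m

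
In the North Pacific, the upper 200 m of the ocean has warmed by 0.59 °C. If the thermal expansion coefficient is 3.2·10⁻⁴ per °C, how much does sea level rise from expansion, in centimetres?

Δh = αΔT·H = 3.2×10⁻⁴ × 0.59 × 200 = 0.03776 m

Δh ≈ 3.78 cm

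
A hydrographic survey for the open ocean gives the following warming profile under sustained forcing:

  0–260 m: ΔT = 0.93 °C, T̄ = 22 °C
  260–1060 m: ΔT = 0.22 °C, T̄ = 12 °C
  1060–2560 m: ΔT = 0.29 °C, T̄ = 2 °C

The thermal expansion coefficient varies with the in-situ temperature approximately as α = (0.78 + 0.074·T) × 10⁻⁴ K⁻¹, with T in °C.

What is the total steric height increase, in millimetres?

Layer 1: α = (0.78 + 0.074×22)×10⁻⁴ = 2.408×10⁻⁴ K⁻¹
Layer 2: α = (0.78 + 0.074×12)×10⁻⁴ = 1.668×10⁻⁴ K⁻¹
Layer 3: α = (0.78 + 0.074×2)×10⁻⁴ = 0.928×10⁻⁴ K⁻¹
0.93 × 260 × 2.408×10⁻⁴ = 0.05822544 m
0.22 × 1.668×10⁻⁴ × 800 = 0.0293568 m
1060–2560 m: 1500 × 0.928×10⁻⁴ × 0.29 = 0.040368 m
Δh = 0.05822544 + 0.0293568 + 0.040368 = 0.12795024 m ≈ 130 mm

about 130 mm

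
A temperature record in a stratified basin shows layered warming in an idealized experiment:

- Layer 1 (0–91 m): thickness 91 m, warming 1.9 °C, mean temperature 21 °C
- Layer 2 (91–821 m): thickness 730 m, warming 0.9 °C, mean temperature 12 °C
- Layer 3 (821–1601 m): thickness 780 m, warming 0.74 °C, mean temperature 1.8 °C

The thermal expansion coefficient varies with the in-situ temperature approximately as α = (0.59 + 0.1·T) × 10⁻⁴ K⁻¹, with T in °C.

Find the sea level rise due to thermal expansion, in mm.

Layer 1: α = (0.59 + 0.1×21)×10⁻⁴ = 2.69×10⁻⁴ K⁻¹
Layer 2: α = (0.59 + 0.1×12)×10⁻⁴ = 1.79×10⁻⁴ K⁻¹
Layer 3: α = (0.59 + 0.1×1.8)×10⁻⁴ = 0.77×10⁻⁴ K⁻¹
Layer 1: 2.69×10⁻⁴ × 1.9 × 91 = 0.0465101 m
1.79×10⁻⁴ × 730 × 0.9 = 0.117603 m
821–1601 m: 780 × 0.77×10⁻⁴ × 0.74 = 0.0444444 m
Δh = 0.0465101 + 0.117603 + 0.0444444 = 0.2085575 m ≈ 209 mm

209 mm of thermosteric rise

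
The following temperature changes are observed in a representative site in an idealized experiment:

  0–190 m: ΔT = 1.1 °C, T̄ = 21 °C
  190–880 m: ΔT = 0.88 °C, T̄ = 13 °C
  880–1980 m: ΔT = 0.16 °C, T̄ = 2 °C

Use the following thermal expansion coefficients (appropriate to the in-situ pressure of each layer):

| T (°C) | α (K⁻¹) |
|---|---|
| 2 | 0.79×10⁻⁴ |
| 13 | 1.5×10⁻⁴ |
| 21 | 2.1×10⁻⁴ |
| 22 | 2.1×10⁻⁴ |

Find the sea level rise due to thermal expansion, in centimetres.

Δh = 14.9 cm

Layer 1 at 21 °C → α = 2.1×10⁻⁴ K⁻¹
Layer 2 at 13 °C → α = 1.5×10⁻⁴ K⁻¹
Layer 3 at 2 °C → α = 0.79×10⁻⁴ K⁻¹
Layer 1: 2.1×10⁻⁴ × 190 × 1.1 = 0.04389 m
0.88 × 690 × 1.5×10⁻⁴ = 0.09108 m
880–1980 m: 1100 × 0.16 × 0.79×10⁻⁴ = 0.013904 m
Δh = 0.04389 + 0.09108 + 0.013904 = 0.148874 m ≈ 14.9 cm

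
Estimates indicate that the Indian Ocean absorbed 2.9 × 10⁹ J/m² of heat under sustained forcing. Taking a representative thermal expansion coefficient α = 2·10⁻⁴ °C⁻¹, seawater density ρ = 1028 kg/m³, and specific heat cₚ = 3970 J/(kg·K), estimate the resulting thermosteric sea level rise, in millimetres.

Δh = αQ/(ρcₚ) = 2×10⁻⁴ × 2.9×10⁹ / (1028 × 3970) ≈ 0.14212 m

Δh ≈ 142 mm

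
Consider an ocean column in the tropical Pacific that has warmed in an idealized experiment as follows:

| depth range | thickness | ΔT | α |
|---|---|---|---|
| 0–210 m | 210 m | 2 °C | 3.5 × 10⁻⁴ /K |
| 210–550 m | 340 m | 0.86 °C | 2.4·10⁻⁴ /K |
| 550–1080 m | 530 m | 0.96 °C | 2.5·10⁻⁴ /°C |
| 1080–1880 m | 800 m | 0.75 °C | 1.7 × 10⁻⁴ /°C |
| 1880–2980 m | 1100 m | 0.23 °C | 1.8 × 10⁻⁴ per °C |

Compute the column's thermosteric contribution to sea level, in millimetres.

2 × 210 × 3.5×10⁻⁴ = 0.14700 m
Layer 2: 2.4×10⁻⁴ × 0.86 × 340 = 0.070176 m
Layer 3: 2.5×10⁻⁴ × 530 × 0.96 = 0.12720 m
800 × 0.75 × 1.7×10⁻⁴ = 0.10200 m
1880–2980 m: 0.23 × 1.8×10⁻⁴ × 1100 = 0.04554 m
Δh = 0.14700 + 0.070176 + 0.12720 + 0.10200 + 0.04554 = 0.491916 m

about 492 mm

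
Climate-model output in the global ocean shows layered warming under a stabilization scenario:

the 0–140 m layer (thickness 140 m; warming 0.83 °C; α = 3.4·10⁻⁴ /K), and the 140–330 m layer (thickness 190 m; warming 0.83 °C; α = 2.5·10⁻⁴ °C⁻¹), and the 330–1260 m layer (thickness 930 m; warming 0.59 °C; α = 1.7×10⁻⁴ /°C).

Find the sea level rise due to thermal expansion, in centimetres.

0–140 m: 140 × 3.4×10⁻⁴ × 0.83 = 0.039508 m
Layer 2: 2.5×10⁻⁴ × 190 × 0.83 = 0.039425 m
Layer 3: 1.7×10⁻⁴ × 930 × 0.59 = 0.093279 m
Δh = 0.039508 + 0.039425 + 0.093279 = 0.172212 m

Δh ≈ 17.2 cm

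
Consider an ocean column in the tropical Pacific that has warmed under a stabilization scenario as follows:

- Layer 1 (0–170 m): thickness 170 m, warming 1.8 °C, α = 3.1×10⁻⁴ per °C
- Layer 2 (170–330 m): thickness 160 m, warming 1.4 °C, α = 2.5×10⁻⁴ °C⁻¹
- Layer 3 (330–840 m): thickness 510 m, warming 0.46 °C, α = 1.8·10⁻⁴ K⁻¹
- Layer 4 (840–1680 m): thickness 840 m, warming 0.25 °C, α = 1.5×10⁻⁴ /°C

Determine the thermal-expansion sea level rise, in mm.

220 mm

170 × 1.8 × 3.1×10⁻⁴ = 0.09486 m
170–330 m: 160 × 1.4 × 2.5×10⁻⁴ = 0.05600 m
Layer 3: 510 × 1.8×10⁻⁴ × 0.46 = 0.042228 m
1.5×10⁻⁴ × 840 × 0.25 = 0.03150 m
Δh = 0.09486 + 0.05600 + 0.042228 + 0.03150 = 0.224588 m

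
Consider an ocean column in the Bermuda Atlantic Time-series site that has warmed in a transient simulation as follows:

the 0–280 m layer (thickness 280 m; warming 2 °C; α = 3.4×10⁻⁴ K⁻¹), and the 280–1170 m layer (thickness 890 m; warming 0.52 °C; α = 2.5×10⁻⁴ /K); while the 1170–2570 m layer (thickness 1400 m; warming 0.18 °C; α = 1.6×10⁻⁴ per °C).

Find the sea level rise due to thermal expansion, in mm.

Layer 1: 280 × 2 × 3.4×10⁻⁴ = 0.19040 m
280–1170 m: 890 × 0.52 × 2.5×10⁻⁴ = 0.11570 m
1170–2570 m: 1.6×10⁻⁴ × 1400 × 0.18 = 0.04032 m
Δh = 0.19040 + 0.11570 + 0.04032 = 0.34642 m

Δh = 346 mm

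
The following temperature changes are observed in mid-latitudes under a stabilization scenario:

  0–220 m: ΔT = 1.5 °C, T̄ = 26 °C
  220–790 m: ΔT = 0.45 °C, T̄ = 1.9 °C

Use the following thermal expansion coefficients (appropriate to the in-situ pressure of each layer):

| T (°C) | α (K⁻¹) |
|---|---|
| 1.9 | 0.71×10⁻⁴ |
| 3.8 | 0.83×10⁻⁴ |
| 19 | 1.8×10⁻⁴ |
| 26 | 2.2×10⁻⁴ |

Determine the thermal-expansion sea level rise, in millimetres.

90.8 mm of thermosteric rise

Layer 1 at 26 °C → α = 2.2×10⁻⁴ K⁻¹
Layer 2 at 1.9 °C → α = 0.71×10⁻⁴ K⁻¹
0–220 m: 1.5 × 2.2×10⁻⁴ × 220 = 0.07260 m
0.45 × 0.71×10⁻⁴ × 570 = 0.0182115 m
Δh = 0.07260 + 0.0182115 = 0.0908115 m ≈ 90.8 mm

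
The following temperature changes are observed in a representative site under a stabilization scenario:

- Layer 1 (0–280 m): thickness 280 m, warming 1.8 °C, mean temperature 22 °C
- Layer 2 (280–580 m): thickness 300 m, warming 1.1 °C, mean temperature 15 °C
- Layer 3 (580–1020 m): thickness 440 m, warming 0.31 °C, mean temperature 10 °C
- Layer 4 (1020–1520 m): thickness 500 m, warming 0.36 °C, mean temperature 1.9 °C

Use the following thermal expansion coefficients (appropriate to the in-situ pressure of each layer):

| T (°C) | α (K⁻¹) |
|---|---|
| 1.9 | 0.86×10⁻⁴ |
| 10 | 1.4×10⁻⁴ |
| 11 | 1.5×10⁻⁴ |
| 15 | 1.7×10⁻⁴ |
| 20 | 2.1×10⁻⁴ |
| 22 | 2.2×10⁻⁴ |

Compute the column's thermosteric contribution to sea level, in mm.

Δh ≈ 202 mm

Layer 1 at 22 °C → α = 2.2×10⁻⁴ K⁻¹
Layer 2 at 15 °C → α = 1.7×10⁻⁴ K⁻¹
Layer 3 at 10 °C → α = 1.4×10⁻⁴ K⁻¹
Layer 4 at 1.9 °C → α = 0.86×10⁻⁴ K⁻¹
0–280 m: 280 × 1.8 × 2.2×10⁻⁴ = 0.11088 m
1.7×10⁻⁴ × 300 × 1.1 = 0.05610 m
Layer 3: 1.4×10⁻⁴ × 0.31 × 440 = 0.019096 m
1020–1520 m: 500 × 0.86×10⁻⁴ × 0.36 = 0.01548 m
Δh = 0.11088 + 0.05610 + 0.019096 + 0.01548 = 0.201556 m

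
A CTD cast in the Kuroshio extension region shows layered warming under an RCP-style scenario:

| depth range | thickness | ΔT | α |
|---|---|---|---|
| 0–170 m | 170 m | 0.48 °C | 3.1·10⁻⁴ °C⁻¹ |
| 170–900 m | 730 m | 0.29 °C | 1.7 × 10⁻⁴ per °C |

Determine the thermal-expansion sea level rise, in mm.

Δh ≈ 61.3 mm

0–170 m: 0.48 × 170 × 3.1×10⁻⁴ = 0.025296 m
730 × 1.7×10⁻⁴ × 0.29 = 0.035989 m
Δh = 0.025296 + 0.035989 = 0.061285 m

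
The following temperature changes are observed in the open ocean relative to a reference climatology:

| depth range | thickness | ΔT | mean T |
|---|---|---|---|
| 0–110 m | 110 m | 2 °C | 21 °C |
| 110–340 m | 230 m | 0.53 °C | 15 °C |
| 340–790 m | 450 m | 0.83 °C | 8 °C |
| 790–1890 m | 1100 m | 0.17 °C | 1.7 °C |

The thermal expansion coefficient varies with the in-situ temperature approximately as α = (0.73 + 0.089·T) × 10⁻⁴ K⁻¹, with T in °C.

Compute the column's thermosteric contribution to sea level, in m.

0.153 m of thermosteric rise

Layer 1: α = (0.73 + 0.089×21)×10⁻⁴ = 2.599×10⁻⁴ K⁻¹
Layer 2: α = (0.73 + 0.089×15)×10⁻⁴ = 2.065×10⁻⁴ K⁻¹
Layer 3: α = (0.73 + 0.089×8)×10⁻⁴ = 1.442×10⁻⁴ K⁻¹
Layer 4: α = (0.73 + 0.089×1.7)×10⁻⁴ = 0.8813×10⁻⁴ K⁻¹
Layer 1: 2 × 2.599×10⁻⁴ × 110 = 0.057178 m
Layer 2: 230 × 0.53 × 2.065×10⁻⁴ = 0.02517235 m
1.442×10⁻⁴ × 450 × 0.83 = 0.0538587 m
Layer 4: 0.8813×10⁻⁴ × 1100 × 0.17 = 0.01648031 m
Δh = 0.057178 + 0.02517235 + 0.0538587 + 0.01648031 = 0.15268936 m ≈ 0.153 m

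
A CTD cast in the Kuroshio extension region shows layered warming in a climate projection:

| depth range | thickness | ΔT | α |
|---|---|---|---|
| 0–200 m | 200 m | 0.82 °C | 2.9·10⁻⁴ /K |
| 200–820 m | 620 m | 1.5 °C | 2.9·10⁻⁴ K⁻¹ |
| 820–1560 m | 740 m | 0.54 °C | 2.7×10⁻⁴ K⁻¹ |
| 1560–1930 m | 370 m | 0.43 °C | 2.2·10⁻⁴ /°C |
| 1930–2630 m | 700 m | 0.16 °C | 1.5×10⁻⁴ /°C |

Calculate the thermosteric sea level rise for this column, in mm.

about 477 mm

2.9×10⁻⁴ × 0.82 × 200 = 0.04756 m
2.9×10⁻⁴ × 620 × 1.5 = 0.26970 m
0.54 × 2.7×10⁻⁴ × 740 = 0.107892 m
2.2×10⁻⁴ × 370 × 0.43 = 0.035002 m
1.5×10⁻⁴ × 0.16 × 700 = 0.01680 m
Δh = 0.04756 + 0.26970 + 0.107892 + 0.035002 + 0.01680 = 0.476954 m ≈ 477 mm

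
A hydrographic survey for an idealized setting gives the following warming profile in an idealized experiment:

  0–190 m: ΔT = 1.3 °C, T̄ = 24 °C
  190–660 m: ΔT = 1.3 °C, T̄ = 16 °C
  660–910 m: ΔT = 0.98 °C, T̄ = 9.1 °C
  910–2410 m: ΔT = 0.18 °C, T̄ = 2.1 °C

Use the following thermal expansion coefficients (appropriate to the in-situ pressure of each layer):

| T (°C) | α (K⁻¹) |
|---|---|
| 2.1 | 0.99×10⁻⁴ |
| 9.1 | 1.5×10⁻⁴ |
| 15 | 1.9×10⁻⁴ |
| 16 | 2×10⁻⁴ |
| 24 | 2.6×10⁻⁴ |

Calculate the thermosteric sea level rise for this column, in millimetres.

Layer 1 at 24 °C → α = 2.6×10⁻⁴ K⁻¹
Layer 2 at 16 °C → α = 2×10⁻⁴ K⁻¹
Layer 3 at 9.1 °C → α = 1.5×10⁻⁴ K⁻¹
Layer 4 at 2.1 °C → α = 0.99×10⁻⁴ K⁻¹
190 × 2.6×10⁻⁴ × 1.3 = 0.06422 m
470 × 1.3 × 2×10⁻⁴ = 0.12220 m
250 × 0.98 × 1.5×10⁻⁴ = 0.03675 m
Layer 4: 0.99×10⁻⁴ × 1500 × 0.18 = 0.02673 m
Δh = 0.06422 + 0.12220 + 0.03675 + 0.02673 = 0.24990 m ≈ 250 mm

Δh = 250 mm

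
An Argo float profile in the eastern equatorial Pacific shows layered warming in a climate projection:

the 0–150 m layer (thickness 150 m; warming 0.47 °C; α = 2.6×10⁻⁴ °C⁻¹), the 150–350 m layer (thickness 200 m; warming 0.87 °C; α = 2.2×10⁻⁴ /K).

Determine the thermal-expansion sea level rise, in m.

0.47 × 150 × 2.6×10⁻⁴ = 0.01833 m
150–350 m: 2.2×10⁻⁴ × 0.87 × 200 = 0.03828 m
Δh = 0.01833 + 0.03828 = 0.05661 m ≈ 0.057 m

0.057 m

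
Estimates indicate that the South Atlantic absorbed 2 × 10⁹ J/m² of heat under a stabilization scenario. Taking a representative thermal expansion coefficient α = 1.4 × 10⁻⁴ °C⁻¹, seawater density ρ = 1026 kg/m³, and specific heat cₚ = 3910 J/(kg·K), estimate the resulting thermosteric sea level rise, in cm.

7.0 cm of thermosteric rise

Δh = αQ/(ρcₚ) = 1.4×10⁻⁴ × 2×10⁹ / (1026 × 3910) ≈ 0.069797 m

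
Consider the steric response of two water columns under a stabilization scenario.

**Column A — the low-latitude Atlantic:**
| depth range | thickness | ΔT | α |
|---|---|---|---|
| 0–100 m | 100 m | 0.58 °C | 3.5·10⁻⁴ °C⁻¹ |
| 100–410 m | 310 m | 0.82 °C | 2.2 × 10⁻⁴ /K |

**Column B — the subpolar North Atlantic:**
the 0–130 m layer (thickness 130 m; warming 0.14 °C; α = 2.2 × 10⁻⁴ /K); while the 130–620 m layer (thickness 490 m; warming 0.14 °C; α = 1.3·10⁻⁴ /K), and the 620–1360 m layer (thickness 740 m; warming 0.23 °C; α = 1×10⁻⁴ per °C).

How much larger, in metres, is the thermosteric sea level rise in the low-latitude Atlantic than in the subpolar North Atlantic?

A 100 × 0.58 × 3.5×10⁻⁴ = 0.02030 m
A 100–410 m: 2.2×10⁻⁴ × 0.82 × 310 = 0.055924 m
A total: 0.076224 m
B 2.2×10⁻⁴ × 130 × 0.14 = 0.004004 m
B 130–620 m: 1.3×10⁻⁴ × 0.14 × 490 = 0.008918 m
B 740 × 0.23 × 1×10⁻⁴ = 0.01702 m
B total: 0.029942 m
Difference: 0.076224 − 0.029942 = 0.046282 m

0.0463 m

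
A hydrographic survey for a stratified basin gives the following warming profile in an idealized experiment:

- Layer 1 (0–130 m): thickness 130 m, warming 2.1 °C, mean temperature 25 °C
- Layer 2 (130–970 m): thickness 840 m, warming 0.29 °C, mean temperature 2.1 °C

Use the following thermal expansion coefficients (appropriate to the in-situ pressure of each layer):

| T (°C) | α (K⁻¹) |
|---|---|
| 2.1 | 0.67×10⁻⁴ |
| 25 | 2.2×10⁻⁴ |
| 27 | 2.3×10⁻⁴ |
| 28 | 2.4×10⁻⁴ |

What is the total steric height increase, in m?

0.076 m

Layer 1 at 25 °C → α = 2.2×10⁻⁴ K⁻¹
Layer 2 at 2.1 °C → α = 0.67×10⁻⁴ K⁻¹
130 × 2.1 × 2.2×10⁻⁴ = 0.06006 m
0.29 × 840 × 0.67×10⁻⁴ = 0.0163212 m
Δh = 0.06006 + 0.0163212 = 0.0763812 m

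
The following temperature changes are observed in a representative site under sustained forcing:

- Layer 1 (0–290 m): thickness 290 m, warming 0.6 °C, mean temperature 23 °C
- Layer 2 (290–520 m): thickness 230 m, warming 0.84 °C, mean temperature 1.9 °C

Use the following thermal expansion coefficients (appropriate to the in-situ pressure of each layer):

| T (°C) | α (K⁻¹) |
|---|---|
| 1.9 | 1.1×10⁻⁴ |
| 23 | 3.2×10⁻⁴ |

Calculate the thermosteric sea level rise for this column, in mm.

Layer 1 at 23 °C → α = 3.2×10⁻⁴ K⁻¹
Layer 2 at 1.9 °C → α = 1.1×10⁻⁴ K⁻¹
Layer 1: 0.6 × 3.2×10⁻⁴ × 290 = 0.05568 m
Layer 2: 230 × 1.1×10⁻⁴ × 0.84 = 0.021252 m
Δh = 0.05568 + 0.021252 = 0.076932 m ≈ 76.9 mm

76.9 mm of thermosteric rise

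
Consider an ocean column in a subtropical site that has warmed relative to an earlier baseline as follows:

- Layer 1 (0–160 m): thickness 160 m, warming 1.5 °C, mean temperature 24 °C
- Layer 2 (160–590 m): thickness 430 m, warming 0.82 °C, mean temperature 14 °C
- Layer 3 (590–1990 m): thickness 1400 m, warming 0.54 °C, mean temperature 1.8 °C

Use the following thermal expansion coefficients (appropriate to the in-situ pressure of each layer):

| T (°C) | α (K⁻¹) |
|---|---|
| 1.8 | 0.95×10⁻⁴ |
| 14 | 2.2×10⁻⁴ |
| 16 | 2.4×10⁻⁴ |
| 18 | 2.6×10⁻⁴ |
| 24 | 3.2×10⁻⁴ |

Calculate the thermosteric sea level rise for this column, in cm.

Layer 1 at 24 °C → α = 3.2×10⁻⁴ K⁻¹
Layer 2 at 14 °C → α = 2.2×10⁻⁴ K⁻¹
Layer 3 at 1.8 °C → α = 0.95×10⁻⁴ K⁻¹
Layer 1: 1.5 × 3.2×10⁻⁴ × 160 = 0.07680 m
Layer 2: 0.82 × 430 × 2.2×10⁻⁴ = 0.077572 m
Layer 3: 0.95×10⁻⁴ × 0.54 × 1400 = 0.07182 m
Δh = 0.07680 + 0.077572 + 0.07182 = 0.226192 m

about 22.6 cm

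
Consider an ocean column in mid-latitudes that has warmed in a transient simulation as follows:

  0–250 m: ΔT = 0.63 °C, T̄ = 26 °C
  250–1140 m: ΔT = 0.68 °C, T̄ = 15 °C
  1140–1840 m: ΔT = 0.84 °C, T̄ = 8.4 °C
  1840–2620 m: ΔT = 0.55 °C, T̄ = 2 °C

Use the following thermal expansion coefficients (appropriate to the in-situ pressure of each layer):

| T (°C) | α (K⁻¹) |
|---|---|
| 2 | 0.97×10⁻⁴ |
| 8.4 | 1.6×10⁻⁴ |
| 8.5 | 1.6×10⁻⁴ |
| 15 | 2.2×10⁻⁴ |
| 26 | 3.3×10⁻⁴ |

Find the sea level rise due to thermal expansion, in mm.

Δh = 321 mm

Layer 1 at 26 °C → α = 3.3×10⁻⁴ K⁻¹
Layer 2 at 15 °C → α = 2.2×10⁻⁴ K⁻¹
Layer 3 at 8.4 °C → α = 1.6×10⁻⁴ K⁻¹
Layer 4 at 2 °C → α = 0.97×10⁻⁴ K⁻¹
Layer 1: 250 × 0.63 × 3.3×10⁻⁴ = 0.051975 m
0.68 × 2.2×10⁻⁴ × 890 = 0.133144 m
1.6×10⁻⁴ × 0.84 × 700 = 0.09408 m
780 × 0.97×10⁻⁴ × 0.55 = 0.041613 m
Δh = 0.051975 + 0.133144 + 0.09408 + 0.041613 = 0.320812 m ≈ 321 mm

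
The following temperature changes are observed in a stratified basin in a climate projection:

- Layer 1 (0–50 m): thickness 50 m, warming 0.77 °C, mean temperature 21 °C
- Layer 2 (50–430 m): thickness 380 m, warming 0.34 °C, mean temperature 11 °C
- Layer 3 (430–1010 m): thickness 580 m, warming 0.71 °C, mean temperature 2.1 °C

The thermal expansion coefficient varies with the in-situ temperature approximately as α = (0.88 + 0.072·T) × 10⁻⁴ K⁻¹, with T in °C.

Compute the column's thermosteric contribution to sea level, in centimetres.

Layer 1: α = (0.88 + 0.072×21)×10⁻⁴ = 2.392×10⁻⁴ K⁻¹
Layer 2: α = (0.88 + 0.072×11)×10⁻⁴ = 1.672×10⁻⁴ K⁻¹
Layer 3: α = (0.88 + 0.072×2.1)×10⁻⁴ = 1.0312×10⁻⁴ K⁻¹
0–50 m: 2.392×10⁻⁴ × 0.77 × 50 = 0.0092092 m
1.672×10⁻⁴ × 380 × 0.34 = 0.02160224 m
430–1010 m: 1.0312×10⁻⁴ × 580 × 0.71 = 0.042464816 m
Δh = 0.0092092 + 0.02160224 + 0.042464816 = 0.073276256 m

Δh = 7.33 cm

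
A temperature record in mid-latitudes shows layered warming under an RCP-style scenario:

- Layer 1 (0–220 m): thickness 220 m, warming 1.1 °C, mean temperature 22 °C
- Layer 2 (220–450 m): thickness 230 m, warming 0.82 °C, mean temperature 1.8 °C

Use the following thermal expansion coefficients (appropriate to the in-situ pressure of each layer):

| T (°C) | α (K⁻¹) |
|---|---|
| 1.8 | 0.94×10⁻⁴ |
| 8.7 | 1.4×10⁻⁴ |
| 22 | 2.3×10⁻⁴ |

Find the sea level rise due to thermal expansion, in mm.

Layer 1 at 22 °C → α = 2.3×10⁻⁴ K⁻¹
Layer 2 at 1.8 °C → α = 0.94×10⁻⁴ K⁻¹
Layer 1: 220 × 1.1 × 2.3×10⁻⁴ = 0.05566 m
220–450 m: 230 × 0.82 × 0.94×10⁻⁴ = 0.0177284 m
Δh = 0.05566 + 0.0177284 = 0.0733884 m

73.4 mm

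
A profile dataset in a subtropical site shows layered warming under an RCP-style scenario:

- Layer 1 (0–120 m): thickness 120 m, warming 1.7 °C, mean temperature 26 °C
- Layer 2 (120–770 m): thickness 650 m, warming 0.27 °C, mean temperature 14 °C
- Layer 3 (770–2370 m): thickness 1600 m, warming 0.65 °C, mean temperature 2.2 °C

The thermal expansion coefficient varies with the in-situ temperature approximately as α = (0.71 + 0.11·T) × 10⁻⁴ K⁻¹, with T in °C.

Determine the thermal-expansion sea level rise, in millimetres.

Layer 1: α = (0.71 + 0.11×26)×10⁻⁴ = 3.57×10⁻⁴ K⁻¹
Layer 2: α = (0.71 + 0.11×14)×10⁻⁴ = 2.25×10⁻⁴ K⁻¹
Layer 3: α = (0.71 + 0.11×2.2)×10⁻⁴ = 0.952×10⁻⁴ K⁻¹
Layer 1: 120 × 1.7 × 3.57×10⁻⁴ = 0.072828 m
650 × 0.27 × 2.25×10⁻⁴ = 0.0394875 m
1600 × 0.65 × 0.952×10⁻⁴ = 0.099008 m
Δh = 0.072828 + 0.0394875 + 0.099008 = 0.2113235 m ≈ 210 mm

210 mm of thermosteric rise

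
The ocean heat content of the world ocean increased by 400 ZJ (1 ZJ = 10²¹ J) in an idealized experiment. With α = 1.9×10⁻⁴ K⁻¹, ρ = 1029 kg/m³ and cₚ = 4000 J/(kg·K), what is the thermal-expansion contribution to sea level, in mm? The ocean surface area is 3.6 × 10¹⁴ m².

Δh = 51 mm

Per unit area: Q = 400×10²¹ / (3.6×10¹⁴) ≈ 1.111×10⁹ J/m²
Δh = αQ/(ρcₚ) = 1.9×10⁻⁴ × 1.111×10⁹ / (1029 × 4000) ≈ 0.051285 m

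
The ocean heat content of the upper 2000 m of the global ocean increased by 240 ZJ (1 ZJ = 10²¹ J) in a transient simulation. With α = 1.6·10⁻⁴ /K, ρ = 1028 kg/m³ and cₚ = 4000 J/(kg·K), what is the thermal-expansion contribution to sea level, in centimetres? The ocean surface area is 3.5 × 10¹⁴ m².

Per unit area: Q = 240×10²¹ / (3.5×10¹⁴) ≈ 6.857×10⁸ J/m²
Δh = αQ/(ρcₚ) = 1.6×10⁻⁴ × 6.857×10⁸ / (1028 × 4000) ≈ 0.026681 m

Δh = 2.7 cm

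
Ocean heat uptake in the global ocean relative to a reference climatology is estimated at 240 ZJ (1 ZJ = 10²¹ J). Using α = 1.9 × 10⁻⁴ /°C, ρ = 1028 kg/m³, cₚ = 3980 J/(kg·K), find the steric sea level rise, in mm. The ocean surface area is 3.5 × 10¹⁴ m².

Per unit area: Q = 240×10²¹ / (3.5×10¹⁴) ≈ 6.857×10⁸ J/m²
Δh = αQ/(ρcₚ) = 1.9×10⁻⁴ × 6.857×10⁸ / (1028 × 3980) ≈ 0.031843 m

31.8 mm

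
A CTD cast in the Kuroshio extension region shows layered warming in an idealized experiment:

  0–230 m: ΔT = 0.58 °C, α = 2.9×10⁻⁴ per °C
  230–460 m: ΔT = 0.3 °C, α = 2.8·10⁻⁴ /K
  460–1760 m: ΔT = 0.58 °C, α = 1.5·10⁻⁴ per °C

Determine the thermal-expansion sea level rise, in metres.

Δh = 0.17 m

0–230 m: 230 × 2.9×10⁻⁴ × 0.58 = 0.038686 m
2.8×10⁻⁴ × 0.3 × 230 = 0.01932 m
460–1760 m: 0.58 × 1.5×10⁻⁴ × 1300 = 0.11310 m
Δh = 0.038686 + 0.01932 + 0.11310 = 0.171106 m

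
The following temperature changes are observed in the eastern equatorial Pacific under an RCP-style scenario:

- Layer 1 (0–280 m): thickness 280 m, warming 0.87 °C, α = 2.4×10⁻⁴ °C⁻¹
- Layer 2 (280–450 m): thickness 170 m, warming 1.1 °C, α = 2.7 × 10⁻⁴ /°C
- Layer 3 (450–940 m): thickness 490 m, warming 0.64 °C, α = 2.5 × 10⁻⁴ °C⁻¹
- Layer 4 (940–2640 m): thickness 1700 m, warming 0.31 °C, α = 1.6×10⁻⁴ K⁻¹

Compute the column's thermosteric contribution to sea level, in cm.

Δh ≈ 27 cm

2.4×10⁻⁴ × 0.87 × 280 = 0.058464 m
Layer 2: 1.1 × 170 × 2.7×10⁻⁴ = 0.05049 m
2.5×10⁻⁴ × 0.64 × 490 = 0.07840 m
Layer 4: 1.6×10⁻⁴ × 1700 × 0.31 = 0.08432 m
Δh = 0.058464 + 0.05049 + 0.07840 + 0.08432 = 0.271674 m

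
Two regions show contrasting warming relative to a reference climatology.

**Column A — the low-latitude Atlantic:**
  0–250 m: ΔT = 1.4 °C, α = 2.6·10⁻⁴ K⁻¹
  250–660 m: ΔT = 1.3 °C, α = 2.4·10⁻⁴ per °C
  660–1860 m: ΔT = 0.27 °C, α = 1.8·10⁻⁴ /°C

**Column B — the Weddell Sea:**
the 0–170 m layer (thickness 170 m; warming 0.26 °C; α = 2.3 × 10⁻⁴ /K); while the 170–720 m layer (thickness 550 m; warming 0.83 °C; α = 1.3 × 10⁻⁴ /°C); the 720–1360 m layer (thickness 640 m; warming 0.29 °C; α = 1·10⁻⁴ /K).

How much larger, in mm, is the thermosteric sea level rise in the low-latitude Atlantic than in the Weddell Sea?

A Layer 1: 250 × 1.4 × 2.6×10⁻⁴ = 0.09100 m
A 2.4×10⁻⁴ × 410 × 1.3 = 0.12792 m
A 0.27 × 1.8×10⁻⁴ × 1200 = 0.05832 m
A total: 0.27724 m
B 0–170 m: 170 × 0.26 × 2.3×10⁻⁴ = 0.010166 m
B 550 × 0.83 × 1.3×10⁻⁴ = 0.059345 m
B 640 × 0.29 × 1×10⁻⁴ = 0.01856 m
B total: 0.088071 m
Difference: 0.27724 − 0.088071 = 0.189169 m

Δh_A − Δh_B ≈ 189 mm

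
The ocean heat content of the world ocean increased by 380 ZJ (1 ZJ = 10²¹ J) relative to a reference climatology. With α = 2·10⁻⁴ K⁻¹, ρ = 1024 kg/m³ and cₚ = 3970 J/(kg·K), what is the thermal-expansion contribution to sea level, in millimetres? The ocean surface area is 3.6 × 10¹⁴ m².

about 52 mm

Per unit area: Q = 380×10²¹ / (3.6×10¹⁴) ≈ 1.056×10⁹ J/m²
Δh = αQ/(ρcₚ) = 2×10⁻⁴ × 1.056×10⁹ / (1024 × 3970) ≈ 0.051952 m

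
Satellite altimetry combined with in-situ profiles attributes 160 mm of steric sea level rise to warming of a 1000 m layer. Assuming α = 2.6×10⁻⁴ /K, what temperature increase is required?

about 0.62 K

ΔT = Δh/(αH) = 0.16 / (2.6×10⁻⁴ × 1000) ≈ 0.6154 K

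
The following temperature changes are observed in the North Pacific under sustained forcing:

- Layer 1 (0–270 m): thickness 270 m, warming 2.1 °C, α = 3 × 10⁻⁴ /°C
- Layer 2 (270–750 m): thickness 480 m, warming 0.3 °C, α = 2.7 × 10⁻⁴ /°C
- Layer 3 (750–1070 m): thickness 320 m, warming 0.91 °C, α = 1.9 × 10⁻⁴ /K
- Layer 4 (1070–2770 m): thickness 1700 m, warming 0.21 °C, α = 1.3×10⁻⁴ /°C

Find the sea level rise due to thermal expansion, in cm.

0–270 m: 3×10⁻⁴ × 270 × 2.1 = 0.17010 m
Layer 2: 480 × 0.3 × 2.7×10⁻⁴ = 0.03888 m
750–1070 m: 1.9×10⁻⁴ × 0.91 × 320 = 0.055328 m
1700 × 1.3×10⁻⁴ × 0.21 = 0.04641 m
Δh = 0.17010 + 0.03888 + 0.055328 + 0.04641 = 0.310718 m

31.1 cm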